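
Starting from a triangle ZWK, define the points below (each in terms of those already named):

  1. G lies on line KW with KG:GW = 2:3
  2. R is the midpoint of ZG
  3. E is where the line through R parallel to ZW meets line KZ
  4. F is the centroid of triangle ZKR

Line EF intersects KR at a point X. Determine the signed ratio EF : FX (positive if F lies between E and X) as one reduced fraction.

Work in coordinates with Z = (0, 0), W = (1, 0), K = (0, 1).
1. G lies on line KW with KG:GW = 2:3 ⇒ G = (2/5, 3/5)
2. R is the midpoint of ZG ⇒ R = (1/5, 3/10)
3. E is where the line through R parallel to ZW meets line KZ ⇒ E = (0, 3/10)
4. F is the centroid of triangle ZKR ⇒ F = (1/15, 13/30)
line EF meets KR at X = (7/55, 61/110)
F = E + t·(X−E) with t = 11/21, so EF:FX = 11/21:10/21

EF:FX = 11/10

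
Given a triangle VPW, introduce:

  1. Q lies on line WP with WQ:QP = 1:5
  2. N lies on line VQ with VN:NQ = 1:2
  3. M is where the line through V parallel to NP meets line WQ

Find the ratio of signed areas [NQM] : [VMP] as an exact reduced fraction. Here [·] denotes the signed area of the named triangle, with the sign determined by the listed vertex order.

[NQM]:[VMP] = -2

Assign V = (0, 0), P = (1, 0), W = (0, 1) — the answer is frame-independent, so this choice is without loss of generality.
1. Q lies on line WP with WQ:QP = 1:5 ⇒ Q = (1/6, 5/6)
2. N lies on line VQ with VN:NQ = 1:2 ⇒ N = (1/18, 5/18)
3. M is where the line through V parallel to NP meets line WQ ⇒ M = (17/12, -5/12)
2·[NQM] = -5/6, 2·[VMP] = 5/12
[NQM]:[VMP] = -5/6:5/12 = -2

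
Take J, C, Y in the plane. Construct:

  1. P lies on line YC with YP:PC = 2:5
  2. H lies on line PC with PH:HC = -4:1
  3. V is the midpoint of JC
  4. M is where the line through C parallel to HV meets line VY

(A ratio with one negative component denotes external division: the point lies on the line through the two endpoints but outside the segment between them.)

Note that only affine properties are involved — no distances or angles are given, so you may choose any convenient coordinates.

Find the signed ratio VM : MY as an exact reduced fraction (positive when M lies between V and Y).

VM:MY = 5/21

Choose coordinates J = (0, 0), C = (1, 0), Y = (0, 1).
1. P lies on line YC with YP:PC = 2:5 ⇒ P = (2/7, 5/7)
2. H lies on line PC with PH:HC = -4:1 ⇒ H = (26/21, -5/21)
3. V is the midpoint of JC ⇒ V = (1/2, 0)
4. M is where the line through C parallel to HV meets line VY ⇒ M = (21/52, 5/26)
M = V + t·(Y−V) with t = 5/26, so VM:MY = t:(1−t) = 5/26:21/26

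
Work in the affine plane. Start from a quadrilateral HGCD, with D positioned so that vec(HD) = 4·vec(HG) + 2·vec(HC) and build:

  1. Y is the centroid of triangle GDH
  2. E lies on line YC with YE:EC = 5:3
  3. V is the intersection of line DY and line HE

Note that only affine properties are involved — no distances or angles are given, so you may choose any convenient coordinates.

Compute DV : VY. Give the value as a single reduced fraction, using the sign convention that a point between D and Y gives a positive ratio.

Set H = (0, 0), G = (1, 0), C = (0, 1), D = (4, 2); any affine frame gives the same invariant.
1. Y is the centroid of triangle GDH ⇒ Y = (5/3, 2/3)
2. E lies on line YC with YE:EC = 5:3 ⇒ E = (5/8, 7/8)
3. V is the intersection of line DY and line HE ⇒ V = (-10/29, -14/29)
V = D + t·(Y−D) with t = 54/29, so DV:VY = t:(1−t) = 54/29:-25/29

DV:VY = -54/25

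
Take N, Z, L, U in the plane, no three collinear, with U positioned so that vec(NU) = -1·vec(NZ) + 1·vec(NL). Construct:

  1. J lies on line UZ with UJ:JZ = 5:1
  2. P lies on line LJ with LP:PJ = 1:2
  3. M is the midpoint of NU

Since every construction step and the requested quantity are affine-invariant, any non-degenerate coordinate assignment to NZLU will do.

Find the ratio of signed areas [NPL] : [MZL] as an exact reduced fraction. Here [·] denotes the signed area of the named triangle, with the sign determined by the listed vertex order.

[NPL]:[MZL] = 2/9

Choose coordinates N = (0, 0), Z = (1, 0), L = (0, 1), U = (-1, 1).
1. J lies on line UZ with UJ:JZ = 5:1 ⇒ J = (2/3, 1/6)
2. P lies on line LJ with LP:PJ = 1:2 ⇒ P = (2/9, 13/18)
3. M is the midpoint of NU ⇒ M = (-1/2, 1/2)
2·[NPL] = 2/9, 2·[MZL] = 1
[NPL]:[MZL] = 2/9:1 = 2/9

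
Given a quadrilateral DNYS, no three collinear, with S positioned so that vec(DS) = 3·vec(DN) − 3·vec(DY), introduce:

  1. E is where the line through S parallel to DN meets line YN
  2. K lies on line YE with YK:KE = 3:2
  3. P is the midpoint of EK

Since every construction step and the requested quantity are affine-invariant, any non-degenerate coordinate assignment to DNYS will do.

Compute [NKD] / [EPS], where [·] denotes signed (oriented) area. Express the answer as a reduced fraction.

[NKD]:[EPS] = -7/4

Work in coordinates with D = (0, 0), N = (1, 0), Y = (0, 1), S = (3, -3).
1. E is where the line through S parallel to DN meets line YN ⇒ E = (4, -3)
2. K lies on line YE with YK:KE = 3:2 ⇒ K = (12/5, -7/5)
3. P is the midpoint of EK ⇒ P = (16/5, -11/5)
2·[NKD] = -7/5, 2·[EPS] = 4/5
[NKD]:[EPS] = -7/5:4/5 = -7/4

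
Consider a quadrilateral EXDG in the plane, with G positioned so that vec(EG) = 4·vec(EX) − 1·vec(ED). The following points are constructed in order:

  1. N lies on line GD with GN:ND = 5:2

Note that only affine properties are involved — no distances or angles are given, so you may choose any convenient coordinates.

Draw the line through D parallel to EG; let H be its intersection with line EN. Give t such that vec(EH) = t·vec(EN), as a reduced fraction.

t = 7/5

Assign E = (0, 0), X = (1, 0), D = (0, 1), G = (4, -1) — the answer is frame-independent, so this choice is without loss of generality.
1. N lies on line GD with GN:ND = 5:2 ⇒ N = (8/7, 3/7)
through D parallel to EG: direction (4, -1); meets EN at H = (8/5, 3/5)
H = E + t·(N−E) with t = 7/5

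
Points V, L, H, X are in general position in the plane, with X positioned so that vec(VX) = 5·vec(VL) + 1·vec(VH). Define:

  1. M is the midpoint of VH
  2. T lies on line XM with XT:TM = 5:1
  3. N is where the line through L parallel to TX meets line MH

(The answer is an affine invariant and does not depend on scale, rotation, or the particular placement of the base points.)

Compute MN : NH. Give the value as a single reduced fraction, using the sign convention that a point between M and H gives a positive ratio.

Set V = (0, 0), L = (1, 0), H = (0, 1), X = (5, 1); any affine frame gives the same invariant.
1. M is the midpoint of VH ⇒ M = (0, 1/2)
2. T lies on line XM with XT:TM = 5:1 ⇒ T = (5/6, 7/12)
3. N is where the line through L parallel to TX meets line MH ⇒ N = (0, -1/10)
N = M + t·(H−M) with t = -6/5, so MN:NH = t:(1−t) = -6/5:11/5

MN:NH = -6/11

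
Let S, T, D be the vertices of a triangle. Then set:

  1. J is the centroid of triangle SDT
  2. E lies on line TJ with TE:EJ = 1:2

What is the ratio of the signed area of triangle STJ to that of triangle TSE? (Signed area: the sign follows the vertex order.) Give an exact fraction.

[STJ]:[TSE] = -3

Choose coordinates S = (0, 0), T = (1, 0), D = (0, 1).
1. J is the centroid of triangle SDT ⇒ J = (1/3, 1/3)
2. E lies on line TJ with TE:EJ = 1:2 ⇒ E = (7/9, 1/9)
2·[STJ] = 1/3, 2·[TSE] = -1/9
[STJ]:[TSE] = 1/3:-1/9 = -3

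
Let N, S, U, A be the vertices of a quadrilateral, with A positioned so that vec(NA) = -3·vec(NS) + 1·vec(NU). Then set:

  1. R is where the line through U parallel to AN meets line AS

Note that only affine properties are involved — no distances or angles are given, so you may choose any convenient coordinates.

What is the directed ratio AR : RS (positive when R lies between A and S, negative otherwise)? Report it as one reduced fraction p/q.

AR:RS = -3/2

Choose coordinates N = (0, 0), S = (1, 0), U = (0, 1), A = (-3, 1).
1. R is where the line through U parallel to AN meets line AS ⇒ R = (9, -2)
R = A + t·(S−A) with t = 3, so AR:RS = t:(1−t) = 3:-2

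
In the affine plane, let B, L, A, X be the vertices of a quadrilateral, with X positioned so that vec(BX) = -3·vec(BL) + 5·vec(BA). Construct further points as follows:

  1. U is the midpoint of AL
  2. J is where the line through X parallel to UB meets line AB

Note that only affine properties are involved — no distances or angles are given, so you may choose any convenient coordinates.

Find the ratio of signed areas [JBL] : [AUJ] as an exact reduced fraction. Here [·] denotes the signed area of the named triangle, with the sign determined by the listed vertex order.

[JBL]:[AUJ] = 16/7

Set B = (0, 0), L = (1, 0), A = (0, 1), X = (-3, 5); any affine frame gives the same invariant.
1. U is the midpoint of AL ⇒ U = (1/2, 1/2)
2. J is where the line through X parallel to UB meets line AB ⇒ J = (0, 8)
2·[JBL] = 8, 2·[AUJ] = 7/2
[JBL]:[AUJ] = 8:7/2 = 16/7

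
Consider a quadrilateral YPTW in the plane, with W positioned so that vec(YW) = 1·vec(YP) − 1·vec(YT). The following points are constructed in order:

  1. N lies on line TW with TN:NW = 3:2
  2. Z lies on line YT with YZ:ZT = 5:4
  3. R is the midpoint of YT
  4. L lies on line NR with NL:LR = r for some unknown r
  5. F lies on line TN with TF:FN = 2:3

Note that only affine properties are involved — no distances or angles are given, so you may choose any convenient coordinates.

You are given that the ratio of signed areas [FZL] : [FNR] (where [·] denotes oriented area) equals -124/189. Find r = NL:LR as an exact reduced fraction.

Work in coordinates with Y = (0, 0), P = (1, 0), T = (0, 1), W = (1, -1).
1. N lies on line TW with TN:NW = 3:2 ⇒ N = (3/5, -1/5)
2. Z lies on line YT with YZ:ZT = 5:4 ⇒ Z = (0, 5/9)
3. R is the midpoint of YT ⇒ R = (0, 1/2)
4. With NL:LR = r, write λ = r/(r+1) so L = N + λ·(R−N); L is affine-linear in λ
5. F lies on line TN with TF:FN = 2:3 ⇒ F = (6/25, 13/25)
Every point depending on L is an affine combination of L and λ-independent points, so each such coordinate is linear in λ; the λ² term in each signed area is a multiple of (R−N)×(R−N) = 0, so 2·[FZL] and 2·[FNR] are each linear in λ. Evaluating at λ=0 and λ=1:
  2·[FZL] = -11/75·λ + 4/25,   2·[FNR] = -9/50
So [FZL]:[FNR] = (-11/75·λ + 4/25) / (-9/50). Setting this equal to -124/189:
  -11/75·λ + 4/25 = -124/189·(-9/50)  ⇒  λ = 2/7
Then r = λ/(1−λ) = (2/7)/(5/7) = 2/5. Check: with r = 2/5, L = (3/7, 0) and [FZL]:[FNR] = -124/189 as required.

r = 2/5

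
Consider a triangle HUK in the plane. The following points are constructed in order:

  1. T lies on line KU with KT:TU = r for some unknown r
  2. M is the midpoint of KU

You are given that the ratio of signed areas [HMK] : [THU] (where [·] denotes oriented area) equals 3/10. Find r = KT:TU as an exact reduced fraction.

Set H = (0, 0), U = (1, 0), K = (0, 1); any affine frame gives the same invariant.
1. With KT:TU = r, write λ = r/(r+1) so T = K + λ·(U−K); T is affine-linear in λ
2. M is the midpoint of KU ⇒ M = (1/2, 1/2)
Every point depending on T is an affine combination of T and λ-independent points, so each such coordinate is linear in λ; the λ² term in each signed area is a multiple of (U−K)×(U−K) = 0, so 2·[HMK] and 2·[THU] are each linear in λ. Evaluating at λ=0 and λ=1:
  2·[HMK] = 1/2,   2·[THU] = −λ + 1
So [HMK]:[THU] = (1/2) / (−λ + 1). Setting this equal to 3/10:
  1/2 = 3/10·(−λ + 1)  ⇒  λ = -2/3
Then r = λ/(1−λ) = (-2/3)/(5/3) = -2/5. Check: with r = -2/5, T = (-2/3, 5/3) and [HMK]:[THU] = 3/10 as required.

r = -2/5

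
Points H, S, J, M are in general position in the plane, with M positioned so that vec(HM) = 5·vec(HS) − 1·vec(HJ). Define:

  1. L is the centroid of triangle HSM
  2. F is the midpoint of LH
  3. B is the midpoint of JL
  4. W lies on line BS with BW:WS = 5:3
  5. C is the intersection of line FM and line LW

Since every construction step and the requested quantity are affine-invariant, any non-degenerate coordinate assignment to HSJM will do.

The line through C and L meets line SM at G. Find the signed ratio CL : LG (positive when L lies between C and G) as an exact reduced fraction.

Set H = (0, 0), S = (1, 0), J = (0, 1), M = (5, -1); any affine frame gives the same invariant.
1. L is the centroid of triangle HSM ⇒ L = (2, -1/3)
2. F is the midpoint of LH ⇒ F = (1, -1/6)
3. B is the midpoint of JL ⇒ B = (1, 1/3)
4. W lies on line BS with BW:WS = 5:3 ⇒ W = (1, 1/8)
5. C is the intersection of line FM and line LW ⇒ C = (13/6, -59/144)
line CL meets SM at G = (8/5, -3/20)
L = C + t·(G−C) with t = 5/17, so CL:LG = 5/17:12/17

CL:LG = 5/12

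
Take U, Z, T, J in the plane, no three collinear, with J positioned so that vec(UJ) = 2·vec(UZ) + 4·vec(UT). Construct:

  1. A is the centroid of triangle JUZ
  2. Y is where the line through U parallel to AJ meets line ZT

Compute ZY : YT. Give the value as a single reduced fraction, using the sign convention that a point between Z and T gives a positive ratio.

ZY:YT = 8/3

Assign U = (0, 0), Z = (1, 0), T = (0, 1), J = (2, 4) — the answer is frame-independent, so this choice is without loss of generality.
1. A is the centroid of triangle JUZ ⇒ A = (1, 4/3)
2. Y is where the line through U parallel to AJ meets line ZT ⇒ Y = (3/11, 8/11)
Y = Z + t·(T−Z) with t = 8/11, so ZY:YT = t:(1−t) = 8/11:3/11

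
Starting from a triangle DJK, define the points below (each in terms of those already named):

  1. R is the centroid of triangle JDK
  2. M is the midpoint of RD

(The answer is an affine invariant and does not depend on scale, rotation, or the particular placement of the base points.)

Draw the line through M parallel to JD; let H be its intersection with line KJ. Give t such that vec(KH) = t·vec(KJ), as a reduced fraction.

t = 5/6

Choose coordinates D = (0, 0), J = (1, 0), K = (0, 1).
1. R is the centroid of triangle JDK ⇒ R = (1/3, 1/3)
2. M is the midpoint of RD ⇒ M = (1/6, 1/6)
through M parallel to JD: direction (-1, 0); meets KJ at H = (5/6, 1/6)
H = K + t·(J−K) with t = 5/6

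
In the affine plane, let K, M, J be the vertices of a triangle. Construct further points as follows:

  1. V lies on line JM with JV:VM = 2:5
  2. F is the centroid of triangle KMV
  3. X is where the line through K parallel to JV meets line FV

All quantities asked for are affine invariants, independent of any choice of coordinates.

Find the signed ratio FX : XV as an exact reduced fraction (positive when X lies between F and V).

Set K = (0, 0), M = (1, 0), J = (0, 1); any affine frame gives the same invariant.
1. V lies on line JM with JV:VM = 2:5 ⇒ V = (2/7, 5/7)
2. F is the centroid of triangle KMV ⇒ F = (3/7, 5/21)
3. X is where the line through K parallel to JV meets line FV ⇒ X = (5/7, -5/7)
X = F + t·(V−F) with t = -2, so FX:XV = t:(1−t) = -2:3

FX:XV = -2/3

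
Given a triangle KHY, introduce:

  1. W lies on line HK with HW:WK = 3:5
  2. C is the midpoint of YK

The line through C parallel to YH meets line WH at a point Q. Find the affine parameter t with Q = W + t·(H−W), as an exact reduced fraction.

t = -1/3

Choose coordinates K = (0, 0), H = (1, 0), Y = (0, 1).
1. W lies on line HK with HW:WK = 3:5 ⇒ W = (5/8, 0)
2. C is the midpoint of YK ⇒ C = (0, 1/2)
through C parallel to YH: direction (1, -1); meets WH at Q = (1/2, 0)
Q = W + t·(H−W) with t = -1/3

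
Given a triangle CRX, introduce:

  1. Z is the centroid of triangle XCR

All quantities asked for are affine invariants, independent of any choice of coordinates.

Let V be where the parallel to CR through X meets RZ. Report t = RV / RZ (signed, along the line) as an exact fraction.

t = 3

Assign C = (0, 0), R = (1, 0), X = (0, 1) — the answer is frame-independent, so this choice is without loss of generality.
1. Z is the centroid of triangle XCR ⇒ Z = (1/3, 1/3)
through X parallel to CR: direction (1, 0); meets RZ at V = (-1, 1)
V = R + t·(Z−R) with t = 3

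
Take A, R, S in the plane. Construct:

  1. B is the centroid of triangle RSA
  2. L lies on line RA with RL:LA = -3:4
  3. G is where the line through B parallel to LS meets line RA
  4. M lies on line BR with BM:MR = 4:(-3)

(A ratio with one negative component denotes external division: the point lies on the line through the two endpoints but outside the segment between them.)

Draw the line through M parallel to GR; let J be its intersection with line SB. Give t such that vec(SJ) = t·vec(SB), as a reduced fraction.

t = 3

Assign A = (0, 0), R = (1, 0), S = (0, 1) — the answer is frame-independent, so this choice is without loss of generality.
1. B is the centroid of triangle RSA ⇒ B = (1/3, 1/3)
2. L lies on line RA with RL:LA = -3:4 ⇒ L = (4, 0)
3. G is where the line through B parallel to LS meets line RA ⇒ G = (5/3, 0)
4. M lies on line BR with BM:MR = 4:(-3) ⇒ M = (3, -1)
through M parallel to GR: direction (-2/3, 0); meets SB at J = (1, -1)
J = S + t·(B−S) with t = 3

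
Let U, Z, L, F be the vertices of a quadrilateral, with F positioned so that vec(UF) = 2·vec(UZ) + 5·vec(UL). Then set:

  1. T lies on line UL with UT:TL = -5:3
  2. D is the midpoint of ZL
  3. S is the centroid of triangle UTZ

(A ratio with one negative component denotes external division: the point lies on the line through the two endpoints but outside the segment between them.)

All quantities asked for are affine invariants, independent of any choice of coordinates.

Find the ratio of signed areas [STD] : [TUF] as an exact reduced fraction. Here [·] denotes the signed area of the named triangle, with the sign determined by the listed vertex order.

[STD]:[TUF] = -1/30

Assign U = (0, 0), Z = (1, 0), L = (0, 1), F = (2, 5) — the answer is frame-independent, so this choice is without loss of generality.
1. T lies on line UL with UT:TL = -5:3 ⇒ T = (0, 5/2)
2. D is the midpoint of ZL ⇒ D = (1/2, 1/2)
3. S is the centroid of triangle UTZ ⇒ S = (1/3, 5/6)
2·[STD] = -1/6, 2·[TUF] = 5
[STD]:[TUF] = -1/6:5 = -1/30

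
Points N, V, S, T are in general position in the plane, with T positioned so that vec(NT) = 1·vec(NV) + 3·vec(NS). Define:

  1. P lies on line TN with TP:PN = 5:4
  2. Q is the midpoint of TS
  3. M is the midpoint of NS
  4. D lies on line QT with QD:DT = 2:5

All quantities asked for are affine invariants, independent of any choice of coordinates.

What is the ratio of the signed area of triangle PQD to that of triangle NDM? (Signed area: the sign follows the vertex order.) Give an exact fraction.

[PQD]:[NDM] = -20/81

Assign N = (0, 0), V = (1, 0), S = (0, 1), T = (1, 3) — the answer is frame-independent, so this choice is without loss of generality.
1. P lies on line TN with TP:PN = 5:4 ⇒ P = (4/9, 4/3)
2. Q is the midpoint of TS ⇒ Q = (1/2, 2)
3. M is the midpoint of NS ⇒ M = (0, 1/2)
4. D lies on line QT with QD:DT = 2:5 ⇒ D = (9/14, 16/7)
2·[PQD] = -5/63, 2·[NDM] = 9/28
[PQD]:[NDM] = -5/63:9/28 = -20/81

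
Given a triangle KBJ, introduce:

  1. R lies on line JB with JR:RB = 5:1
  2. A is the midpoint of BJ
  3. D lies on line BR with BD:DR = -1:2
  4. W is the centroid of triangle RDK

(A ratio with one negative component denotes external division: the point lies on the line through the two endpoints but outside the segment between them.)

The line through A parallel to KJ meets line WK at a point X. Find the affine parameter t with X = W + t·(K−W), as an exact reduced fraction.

Choose coordinates K = (0, 0), B = (1, 0), J = (0, 1).
1. R lies on line JB with JR:RB = 5:1 ⇒ R = (5/6, 1/6)
2. A is the midpoint of BJ ⇒ A = (1/2, 1/2)
3. D lies on line BR with BD:DR = -1:2 ⇒ D = (7/6, -1/6)
4. W is the centroid of triangle RDK ⇒ W = (2/3, 0)
through A parallel to KJ: direction (0, 1); meets WK at X = (1/2, 0)
X = W + t·(K−W) with t = 1/4

t = 1/4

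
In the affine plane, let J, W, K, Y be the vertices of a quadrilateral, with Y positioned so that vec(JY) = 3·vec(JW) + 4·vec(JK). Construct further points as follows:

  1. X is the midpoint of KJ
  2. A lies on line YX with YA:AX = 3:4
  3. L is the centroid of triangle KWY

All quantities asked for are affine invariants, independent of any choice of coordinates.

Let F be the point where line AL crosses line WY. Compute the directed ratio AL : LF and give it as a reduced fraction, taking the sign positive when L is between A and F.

Work in coordinates with J = (0, 0), W = (1, 0), K = (0, 1), Y = (3, 4).
1. X is the midpoint of KJ ⇒ X = (0, 1/2)
2. A lies on line YX with YA:AX = 3:4 ⇒ A = (12/7, 5/2)
3. L is the centroid of triangle KWY ⇒ L = (4/3, 5/3)
line AL meets WY at F = (-4, -10)
L = A + t·(F−A) with t = 1/15, so AL:LF = 1/15:14/15

AL:LF = 1/14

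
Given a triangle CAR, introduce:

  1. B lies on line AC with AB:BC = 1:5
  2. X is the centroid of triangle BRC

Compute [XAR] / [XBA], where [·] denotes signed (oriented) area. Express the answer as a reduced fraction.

Choose coordinates C = (0, 0), A = (1, 0), R = (0, 1).
1. B lies on line AC with AB:BC = 1:5 ⇒ B = (5/6, 0)
2. X is the centroid of triangle BRC ⇒ X = (5/18, 1/3)
2·[XAR] = 7/18, 2·[XBA] = 1/18
[XAR]:[XBA] = 7/18:1/18 = 7

[XAR]:[XBA] = 7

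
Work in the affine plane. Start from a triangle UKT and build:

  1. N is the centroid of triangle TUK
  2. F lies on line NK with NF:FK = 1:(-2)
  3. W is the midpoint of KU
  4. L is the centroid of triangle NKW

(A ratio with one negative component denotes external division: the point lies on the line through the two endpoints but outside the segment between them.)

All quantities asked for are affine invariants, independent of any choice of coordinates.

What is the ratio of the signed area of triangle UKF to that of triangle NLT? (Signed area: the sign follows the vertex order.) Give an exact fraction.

[UKF]:[NLT] = 6

Work in coordinates with U = (0, 0), K = (1, 0), T = (0, 1).
1. N is the centroid of triangle TUK ⇒ N = (1/3, 1/3)
2. F lies on line NK with NF:FK = 1:(-2) ⇒ F = (-1/3, 2/3)
3. W is the midpoint of KU ⇒ W = (1/2, 0)
4. L is the centroid of triangle NKW ⇒ L = (11/18, 1/9)
2·[UKF] = 2/3, 2·[NLT] = 1/9
[UKF]:[NLT] = 2/3:1/9 = 6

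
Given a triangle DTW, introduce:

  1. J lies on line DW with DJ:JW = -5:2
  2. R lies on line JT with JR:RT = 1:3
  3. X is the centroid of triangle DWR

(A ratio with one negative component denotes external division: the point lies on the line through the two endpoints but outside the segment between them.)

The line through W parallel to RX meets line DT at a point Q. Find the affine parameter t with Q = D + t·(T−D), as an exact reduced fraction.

t = -1/3

Assign D = (0, 0), T = (1, 0), W = (0, 1) — the answer is frame-independent, so this choice is without loss of generality.
1. J lies on line DW with DJ:JW = -5:2 ⇒ J = (0, 5/3)
2. R lies on line JT with JR:RT = 1:3 ⇒ R = (1/4, 5/4)
3. X is the centroid of triangle DWR ⇒ X = (1/12, 3/4)
through W parallel to RX: direction (-1/6, -1/2); meets DT at Q = (-1/3, 0)
Q = D + t·(T−D) with t = -1/3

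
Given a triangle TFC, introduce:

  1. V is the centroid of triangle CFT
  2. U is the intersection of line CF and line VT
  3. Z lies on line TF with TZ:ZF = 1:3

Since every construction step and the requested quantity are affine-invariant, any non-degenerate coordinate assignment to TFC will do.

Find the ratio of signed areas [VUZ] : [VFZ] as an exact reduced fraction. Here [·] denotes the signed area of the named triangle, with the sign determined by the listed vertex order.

Work in coordinates with T = (0, 0), F = (1, 0), C = (0, 1).
1. V is the centroid of triangle CFT ⇒ V = (1/3, 1/3)
2. U is the intersection of line CF and line VT ⇒ U = (1/2, 1/2)
3. Z lies on line TF with TZ:ZF = 1:3 ⇒ Z = (1/4, 0)
2·[VUZ] = -1/24, 2·[VFZ] = -1/4
[VUZ]:[VFZ] = -1/24:-1/4 = 1/6

[VUZ]:[VFZ] = 1/6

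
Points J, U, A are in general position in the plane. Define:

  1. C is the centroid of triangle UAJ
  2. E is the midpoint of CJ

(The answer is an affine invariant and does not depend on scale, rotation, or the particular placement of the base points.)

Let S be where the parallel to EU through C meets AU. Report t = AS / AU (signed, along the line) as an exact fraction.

Set J = (0, 0), U = (1, 0), A = (0, 1); any affine frame gives the same invariant.
1. C is the centroid of triangle UAJ ⇒ C = (1/3, 1/3)
2. E is the midpoint of CJ ⇒ E = (1/6, 1/6)
through C parallel to EU: direction (5/6, -1/6); meets AU at S = (3/4, 1/4)
S = A + t·(U−A) with t = 3/4

t = 3/4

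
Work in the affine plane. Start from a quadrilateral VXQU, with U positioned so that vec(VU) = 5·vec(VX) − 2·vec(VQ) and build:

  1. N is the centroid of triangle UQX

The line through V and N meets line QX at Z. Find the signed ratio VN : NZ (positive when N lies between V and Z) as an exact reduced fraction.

VN:NZ = -5/2

Work in coordinates with V = (0, 0), X = (1, 0), Q = (0, 1), U = (5, -2).
1. N is the centroid of triangle UQX ⇒ N = (2, -1/3)
line VN meets QX at Z = (6/5, -1/5)
N = V + t·(Z−V) with t = 5/3, so VN:NZ = 5/3:-2/3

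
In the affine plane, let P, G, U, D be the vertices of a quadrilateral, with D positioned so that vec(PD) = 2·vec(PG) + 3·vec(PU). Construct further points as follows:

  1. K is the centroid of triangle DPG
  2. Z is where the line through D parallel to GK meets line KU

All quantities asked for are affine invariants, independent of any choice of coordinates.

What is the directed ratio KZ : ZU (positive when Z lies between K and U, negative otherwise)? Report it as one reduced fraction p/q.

Assign P = (0, 0), G = (1, 0), U = (0, 1), D = (2, 3) — the answer is frame-independent, so this choice is without loss of generality.
1. K is the centroid of triangle DPG ⇒ K = (1, 1)
2. Z is where the line through D parallel to GK meets line KU ⇒ Z = (2, 1)
Z = K + t·(U−K) with t = -1, so KZ:ZU = t:(1−t) = -1:2

KZ:ZU = -1/2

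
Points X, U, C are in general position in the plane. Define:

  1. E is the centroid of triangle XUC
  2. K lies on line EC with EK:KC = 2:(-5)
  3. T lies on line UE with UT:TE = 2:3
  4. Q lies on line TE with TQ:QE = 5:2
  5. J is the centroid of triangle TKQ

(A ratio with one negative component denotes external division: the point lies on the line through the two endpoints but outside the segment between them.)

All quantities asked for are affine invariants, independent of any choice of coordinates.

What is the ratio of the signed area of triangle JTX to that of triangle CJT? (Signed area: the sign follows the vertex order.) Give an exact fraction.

Choose coordinates X = (0, 0), U = (1, 0), C = (0, 1).
1. E is the centroid of triangle XUC ⇒ E = (1/3, 1/3)
2. K lies on line EC with EK:KC = 2:(-5) ⇒ K = (5/9, -1/9)
3. T lies on line UE with UT:TE = 2:3 ⇒ T = (11/15, 2/15)
4. Q lies on line TE with TQ:QE = 5:2 ⇒ Q = (47/105, 29/105)
5. J is the centroid of triangle TKQ ⇒ J = (547/945, 94/945)
2·[JTX] = 4/945, 2·[CJT] = 10/63
[JTX]:[CJT] = 4/945:10/63 = 2/75

[JTX]:[CJT] = 2/75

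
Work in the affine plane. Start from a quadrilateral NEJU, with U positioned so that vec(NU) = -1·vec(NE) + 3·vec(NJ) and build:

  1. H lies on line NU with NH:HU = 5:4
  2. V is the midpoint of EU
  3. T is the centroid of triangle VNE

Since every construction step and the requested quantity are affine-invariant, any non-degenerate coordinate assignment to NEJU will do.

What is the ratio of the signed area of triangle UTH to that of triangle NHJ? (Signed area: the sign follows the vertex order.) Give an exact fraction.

[UTH]:[NHJ] = 6/5

Choose coordinates N = (0, 0), E = (1, 0), J = (0, 1), U = (-1, 3).
1. H lies on line NU with NH:HU = 5:4 ⇒ H = (-5/9, 5/3)
2. V is the midpoint of EU ⇒ V = (0, 3/2)
3. T is the centroid of triangle VNE ⇒ T = (1/3, 1/2)
2·[UTH] = -2/3, 2·[NHJ] = -5/9
[UTH]:[NHJ] = -2/3:-5/9 = 6/5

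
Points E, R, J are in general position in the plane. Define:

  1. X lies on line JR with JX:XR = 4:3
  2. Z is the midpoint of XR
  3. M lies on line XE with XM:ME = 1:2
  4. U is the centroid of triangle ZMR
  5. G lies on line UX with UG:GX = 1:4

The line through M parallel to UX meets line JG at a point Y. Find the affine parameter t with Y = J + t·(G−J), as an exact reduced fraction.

t = -1/8

Assign E = (0, 0), R = (1, 0), J = (0, 1) — the answer is frame-independent, so this choice is without loss of generality.
1. X lies on line JR with JX:XR = 4:3 ⇒ X = (4/7, 3/7)
2. Z is the midpoint of XR ⇒ Z = (11/14, 3/14)
3. M lies on line XE with XM:ME = 1:2 ⇒ M = (8/21, 2/7)
4. U is the centroid of triangle ZMR ⇒ U = (13/18, 1/6)
5. G lies on line UX with UG:GX = 1:4 ⇒ G = (218/315, 23/105)
through M parallel to UX: direction (-19/126, 11/42); meets JG at Y = (-109/1260, 461/420)
Y = J + t·(G−J) with t = -1/8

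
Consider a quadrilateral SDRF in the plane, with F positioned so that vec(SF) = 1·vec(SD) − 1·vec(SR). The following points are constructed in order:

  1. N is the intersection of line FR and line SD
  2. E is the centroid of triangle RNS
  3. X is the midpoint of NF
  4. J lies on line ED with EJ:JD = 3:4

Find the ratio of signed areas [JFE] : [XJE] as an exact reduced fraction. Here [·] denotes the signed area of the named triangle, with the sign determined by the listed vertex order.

[JFE]:[XJE] = -5/3

Set S = (0, 0), D = (1, 0), R = (0, 1), F = (1, -1); any affine frame gives the same invariant.
1. N is the intersection of line FR and line SD ⇒ N = (1/2, 0)
2. E is the centroid of triangle RNS ⇒ E = (1/6, 1/3)
3. X is the midpoint of NF ⇒ X = (3/4, -1/2)
4. J lies on line ED with EJ:JD = 3:4 ⇒ J = (11/21, 4/21)
2·[JFE] = -5/14, 2·[XJE] = 3/14
[JFE]:[XJE] = -5/14:3/14 = -5/3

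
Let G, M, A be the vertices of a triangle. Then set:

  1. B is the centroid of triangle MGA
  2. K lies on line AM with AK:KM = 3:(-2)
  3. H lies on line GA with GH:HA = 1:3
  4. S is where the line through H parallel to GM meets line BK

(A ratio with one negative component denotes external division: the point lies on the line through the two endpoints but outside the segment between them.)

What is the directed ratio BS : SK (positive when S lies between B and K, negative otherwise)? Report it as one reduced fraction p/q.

BS:SK = 1/27

Assign G = (0, 0), M = (1, 0), A = (0, 1) — the answer is frame-independent, so this choice is without loss of generality.
1. B is the centroid of triangle MGA ⇒ B = (1/3, 1/3)
2. K lies on line AM with AK:KM = 3:(-2) ⇒ K = (3, -2)
3. H lies on line GA with GH:HA = 1:3 ⇒ H = (0, 1/4)
4. S is where the line through H parallel to GM meets line BK ⇒ S = (3/7, 1/4)
S = B + t·(K−B) with t = 1/28, so BS:SK = t:(1−t) = 1/28:27/28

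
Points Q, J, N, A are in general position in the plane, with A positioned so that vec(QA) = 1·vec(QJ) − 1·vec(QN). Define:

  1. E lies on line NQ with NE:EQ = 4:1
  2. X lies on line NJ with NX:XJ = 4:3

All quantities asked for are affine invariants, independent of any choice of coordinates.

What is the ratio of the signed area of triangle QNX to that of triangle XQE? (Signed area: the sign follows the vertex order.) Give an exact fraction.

[QNX]:[XQE] = 5

Set Q = (0, 0), J = (1, 0), N = (0, 1), A = (1, -1); any affine frame gives the same invariant.
1. E lies on line NQ with NE:EQ = 4:1 ⇒ E = (0, 1/5)
2. X lies on line NJ with NX:XJ = 4:3 ⇒ X = (4/7, 3/7)
2·[QNX] = -4/7, 2·[XQE] = -4/35
[QNX]:[XQE] = -4/7:-4/35 = 5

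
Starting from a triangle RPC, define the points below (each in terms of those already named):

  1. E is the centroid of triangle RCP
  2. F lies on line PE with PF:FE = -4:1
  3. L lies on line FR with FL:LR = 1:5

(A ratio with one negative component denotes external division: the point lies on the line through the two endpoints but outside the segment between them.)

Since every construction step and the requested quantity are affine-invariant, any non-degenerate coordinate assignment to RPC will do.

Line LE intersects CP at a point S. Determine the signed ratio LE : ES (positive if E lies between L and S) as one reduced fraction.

LE:ES = 11/18

Work in coordinates with R = (0, 0), P = (1, 0), C = (0, 1).
1. E is the centroid of triangle RCP ⇒ E = (1/3, 1/3)
2. F lies on line PE with PF:FE = -4:1 ⇒ F = (1/9, 4/9)
3. L lies on line FR with FL:LR = 1:5 ⇒ L = (5/54, 10/27)
line LE meets CP at S = (8/11, 3/11)
E = L + t·(S−L) with t = 11/29, so LE:ES = 11/29:18/29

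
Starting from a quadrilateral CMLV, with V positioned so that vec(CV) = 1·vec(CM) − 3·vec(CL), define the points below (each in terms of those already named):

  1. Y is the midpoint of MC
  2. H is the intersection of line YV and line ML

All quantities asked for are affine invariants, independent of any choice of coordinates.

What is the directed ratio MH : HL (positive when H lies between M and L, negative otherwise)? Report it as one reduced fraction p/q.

Set C = (0, 0), M = (1, 0), L = (0, 1), V = (1, -3); any affine frame gives the same invariant.
1. Y is the midpoint of MC ⇒ Y = (1/2, 0)
2. H is the intersection of line YV and line ML ⇒ H = (2/5, 3/5)
H = M + t·(L−M) with t = 3/5, so MH:HL = t:(1−t) = 3/5:2/5

MH:HL = 3/2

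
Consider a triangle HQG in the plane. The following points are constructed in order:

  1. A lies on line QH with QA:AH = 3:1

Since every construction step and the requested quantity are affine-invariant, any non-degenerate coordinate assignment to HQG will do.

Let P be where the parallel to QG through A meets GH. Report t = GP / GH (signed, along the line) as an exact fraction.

t = 3/4

Set H = (0, 0), Q = (1, 0), G = (0, 1); any affine frame gives the same invariant.
1. A lies on line QH with QA:AH = 3:1 ⇒ A = (1/4, 0)
through A parallel to QG: direction (-1, 1); meets GH at P = (0, 1/4)
P = G + t·(H−G) with t = 3/4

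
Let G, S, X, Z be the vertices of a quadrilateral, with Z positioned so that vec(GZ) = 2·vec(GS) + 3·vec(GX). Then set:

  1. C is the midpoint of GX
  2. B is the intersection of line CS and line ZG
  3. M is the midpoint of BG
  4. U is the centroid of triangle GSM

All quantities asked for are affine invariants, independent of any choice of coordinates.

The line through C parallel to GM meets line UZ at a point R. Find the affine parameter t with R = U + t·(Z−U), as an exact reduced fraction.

t = 2

Assign G = (0, 0), S = (1, 0), X = (0, 1), Z = (2, 3) — the answer is frame-independent, so this choice is without loss of generality.
1. C is the midpoint of GX ⇒ C = (0, 1/2)
2. B is the intersection of line CS and line ZG ⇒ B = (1/4, 3/8)
3. M is the midpoint of BG ⇒ M = (1/8, 3/16)
4. U is the centroid of triangle GSM ⇒ U = (3/8, 1/16)
through C parallel to GM: direction (1/8, 3/16); meets UZ at R = (29/8, 95/16)
R = U + t·(Z−U) with t = 2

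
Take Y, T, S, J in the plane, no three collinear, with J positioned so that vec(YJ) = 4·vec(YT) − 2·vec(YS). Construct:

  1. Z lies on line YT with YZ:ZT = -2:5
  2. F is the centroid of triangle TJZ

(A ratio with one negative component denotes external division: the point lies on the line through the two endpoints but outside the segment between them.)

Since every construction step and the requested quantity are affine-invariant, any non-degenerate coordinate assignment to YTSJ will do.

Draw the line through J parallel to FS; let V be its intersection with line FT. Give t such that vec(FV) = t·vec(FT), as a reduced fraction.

Work in coordinates with Y = (0, 0), T = (1, 0), S = (0, 1), J = (4, -2).
1. Z lies on line YT with YZ:ZT = -2:5 ⇒ Z = (-2/3, 0)
2. F is the centroid of triangle TJZ ⇒ F = (13/9, -2/3)
through J parallel to FS: direction (-13/9, 5/3); meets FT at V = (-29/9, 19/3)
V = F + t·(T−F) with t = 21/2

t = 21/2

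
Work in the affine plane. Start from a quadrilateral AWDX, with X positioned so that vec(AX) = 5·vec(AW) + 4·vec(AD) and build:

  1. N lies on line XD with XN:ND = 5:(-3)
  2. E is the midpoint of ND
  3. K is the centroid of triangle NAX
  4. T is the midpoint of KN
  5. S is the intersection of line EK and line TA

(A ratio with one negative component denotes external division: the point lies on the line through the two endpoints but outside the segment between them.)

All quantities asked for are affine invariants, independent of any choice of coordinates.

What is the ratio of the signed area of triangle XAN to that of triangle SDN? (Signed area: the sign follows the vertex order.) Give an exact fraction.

Assign A = (0, 0), W = (1, 0), D = (0, 1), X = (5, 4) — the answer is frame-independent, so this choice is without loss of generality.
1. N lies on line XD with XN:ND = 5:(-3) ⇒ N = (-15/2, -7/2)
2. E is the midpoint of ND ⇒ E = (-15/4, -5/4)
3. K is the centroid of triangle NAX ⇒ K = (-5/6, 1/6)
4. T is the midpoint of KN ⇒ T = (-25/6, -5/3)
5. S is the intersection of line EK and line TA ⇒ S = (-20/3, -8/3)
2·[XAN] = -25/2, 2·[SDN] = -5/2
[XAN]:[SDN] = -25/2:-5/2 = 5

[XAN]:[SDN] = 5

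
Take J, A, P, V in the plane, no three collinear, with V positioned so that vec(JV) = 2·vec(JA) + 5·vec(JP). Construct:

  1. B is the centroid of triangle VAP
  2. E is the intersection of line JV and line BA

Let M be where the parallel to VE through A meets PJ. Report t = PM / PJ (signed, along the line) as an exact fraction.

Set J = (0, 0), A = (1, 0), P = (0, 1), V = (2, 5); any affine frame gives the same invariant.
1. B is the centroid of triangle VAP ⇒ B = (1, 2)
2. E is the intersection of line JV and line BA ⇒ E = (1, 5/2)
through A parallel to VE: direction (-1, -5/2); meets PJ at M = (0, -5/2)
M = P + t·(J−P) with t = 7/2

t = 7/2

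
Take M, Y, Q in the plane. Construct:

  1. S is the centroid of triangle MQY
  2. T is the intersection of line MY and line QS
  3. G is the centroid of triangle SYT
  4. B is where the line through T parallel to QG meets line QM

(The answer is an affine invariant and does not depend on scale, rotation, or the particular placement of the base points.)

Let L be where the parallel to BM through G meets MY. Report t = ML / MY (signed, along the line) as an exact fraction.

t = 11/18

Assign M = (0, 0), Y = (1, 0), Q = (0, 1) — the answer is frame-independent, so this choice is without loss of generality.
1. S is the centroid of triangle MQY ⇒ S = (1/3, 1/3)
2. T is the intersection of line MY and line QS ⇒ T = (1/2, 0)
3. G is the centroid of triangle SYT ⇒ G = (11/18, 1/9)
4. B is where the line through T parallel to QG meets line QM ⇒ B = (0, 8/11)
through G parallel to BM: direction (0, -8/11); meets MY at L = (11/18, 0)
L = M + t·(Y−M) with t = 11/18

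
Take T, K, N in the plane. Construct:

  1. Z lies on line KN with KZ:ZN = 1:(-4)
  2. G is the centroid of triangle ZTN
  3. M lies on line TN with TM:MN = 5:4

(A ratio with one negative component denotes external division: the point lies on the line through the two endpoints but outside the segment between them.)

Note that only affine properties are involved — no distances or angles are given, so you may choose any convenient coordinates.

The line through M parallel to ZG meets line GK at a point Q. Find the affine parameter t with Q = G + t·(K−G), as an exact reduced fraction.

Work in coordinates with T = (0, 0), K = (1, 0), N = (0, 1).
1. Z lies on line KN with KZ:ZN = 1:(-4) ⇒ Z = (4/3, -1/3)
2. G is the centroid of triangle ZTN ⇒ G = (4/9, 2/9)
3. M lies on line TN with TM:MN = 5:4 ⇒ M = (0, 5/9)
through M parallel to ZG: direction (-8/9, 5/9); meets GK at Q = (56/81, 10/81)
Q = G + t·(K−G) with t = 4/9

t = 4/9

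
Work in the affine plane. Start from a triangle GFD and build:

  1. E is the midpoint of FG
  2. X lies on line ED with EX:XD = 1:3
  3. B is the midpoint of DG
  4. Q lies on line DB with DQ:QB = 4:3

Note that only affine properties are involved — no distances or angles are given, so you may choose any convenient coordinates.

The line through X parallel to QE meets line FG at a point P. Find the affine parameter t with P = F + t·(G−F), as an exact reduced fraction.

Assign G = (0, 0), F = (1, 0), D = (0, 1) — the answer is frame-independent, so this choice is without loss of generality.
1. E is the midpoint of FG ⇒ E = (1/2, 0)
2. X lies on line ED with EX:XD = 1:3 ⇒ X = (3/8, 1/4)
3. B is the midpoint of DG ⇒ B = (0, 1/2)
4. Q lies on line DB with DQ:QB = 4:3 ⇒ Q = (0, 5/7)
through X parallel to QE: direction (1/2, -5/7); meets FG at P = (11/20, 0)
P = F + t·(G−F) with t = 9/20

t = 9/20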